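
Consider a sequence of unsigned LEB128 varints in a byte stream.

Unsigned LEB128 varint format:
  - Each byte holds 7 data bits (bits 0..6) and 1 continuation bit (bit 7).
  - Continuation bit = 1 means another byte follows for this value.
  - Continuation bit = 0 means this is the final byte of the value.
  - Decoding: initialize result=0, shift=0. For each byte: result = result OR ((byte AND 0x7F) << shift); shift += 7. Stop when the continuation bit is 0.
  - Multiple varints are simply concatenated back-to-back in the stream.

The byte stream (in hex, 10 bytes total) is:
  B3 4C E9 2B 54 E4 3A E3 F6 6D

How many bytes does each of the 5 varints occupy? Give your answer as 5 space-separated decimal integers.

  byte[0]=0xB3 cont=1 payload=0x33=51: acc |= 51<<0 -> acc=51 shift=7
  byte[1]=0x4C cont=0 payload=0x4C=76: acc |= 76<<7 -> acc=9779 shift=14 [end]
Varint 1: bytes[0:2] = B3 4C -> value 9779 (2 byte(s))
  byte[2]=0xE9 cont=1 payload=0x69=105: acc |= 105<<0 -> acc=105 shift=7
  byte[3]=0x2B cont=0 payload=0x2B=43: acc |= 43<<7 -> acc=5609 shift=14 [end]
Varint 2: bytes[2:4] = E9 2B -> value 5609 (2 byte(s))
  byte[4]=0x54 cont=0 payload=0x54=84: acc |= 84<<0 -> acc=84 shift=7 [end]
Varint 3: bytes[4:5] = 54 -> value 84 (1 byte(s))
  byte[5]=0xE4 cont=1 payload=0x64=100: acc |= 100<<0 -> acc=100 shift=7
  byte[6]=0x3A cont=0 payload=0x3A=58: acc |= 58<<7 -> acc=7524 shift=14 [end]
Varint 4: bytes[5:7] = E4 3A -> value 7524 (2 byte(s))
  byte[7]=0xE3 cont=1 payload=0x63=99: acc |= 99<<0 -> acc=99 shift=7
  byte[8]=0xF6 cont=1 payload=0x76=118: acc |= 118<<7 -> acc=15203 shift=14
  byte[9]=0x6D cont=0 payload=0x6D=109: acc |= 109<<14 -> acc=1801059 shift=21 [end]
Varint 5: bytes[7:10] = E3 F6 6D -> value 1801059 (3 byte(s))

Answer: 2 2 1 2 3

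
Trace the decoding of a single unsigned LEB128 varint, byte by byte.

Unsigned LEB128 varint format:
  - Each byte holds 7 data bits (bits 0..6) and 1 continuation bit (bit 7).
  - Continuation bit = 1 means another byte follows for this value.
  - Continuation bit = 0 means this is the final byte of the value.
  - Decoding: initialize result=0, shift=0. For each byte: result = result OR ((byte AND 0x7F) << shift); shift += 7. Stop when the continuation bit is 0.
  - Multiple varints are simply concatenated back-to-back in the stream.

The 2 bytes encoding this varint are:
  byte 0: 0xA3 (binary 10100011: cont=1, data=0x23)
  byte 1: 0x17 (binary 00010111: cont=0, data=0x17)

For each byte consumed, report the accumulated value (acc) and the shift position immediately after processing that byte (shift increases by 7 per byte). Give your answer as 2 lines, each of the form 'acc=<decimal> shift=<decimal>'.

byte 0=0xA3: payload=0x23=35, contrib = 35<<0 = 35; acc -> 35, shift -> 7
byte 1=0x17: payload=0x17=23, contrib = 23<<7 = 2944; acc -> 2979, shift -> 14

Answer: acc=35 shift=7
acc=2979 shift=14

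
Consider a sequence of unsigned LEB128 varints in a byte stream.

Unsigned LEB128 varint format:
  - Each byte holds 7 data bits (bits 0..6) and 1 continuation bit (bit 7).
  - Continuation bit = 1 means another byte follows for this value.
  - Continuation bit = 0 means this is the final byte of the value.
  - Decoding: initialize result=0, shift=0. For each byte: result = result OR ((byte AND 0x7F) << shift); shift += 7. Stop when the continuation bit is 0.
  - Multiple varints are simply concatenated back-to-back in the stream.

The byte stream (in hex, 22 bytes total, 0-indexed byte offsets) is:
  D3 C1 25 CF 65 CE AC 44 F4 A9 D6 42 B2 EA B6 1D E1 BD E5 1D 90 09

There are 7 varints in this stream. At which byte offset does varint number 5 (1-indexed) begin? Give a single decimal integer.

Answer: 12

Derivation:
  byte[0]=0xD3 cont=1 payload=0x53=83: acc |= 83<<0 -> acc=83 shift=7
  byte[1]=0xC1 cont=1 payload=0x41=65: acc |= 65<<7 -> acc=8403 shift=14
  byte[2]=0x25 cont=0 payload=0x25=37: acc |= 37<<14 -> acc=614611 shift=21 [end]
Varint 1: bytes[0:3] = D3 C1 25 -> value 614611 (3 byte(s))
  byte[3]=0xCF cont=1 payload=0x4F=79: acc |= 79<<0 -> acc=79 shift=7
  byte[4]=0x65 cont=0 payload=0x65=101: acc |= 101<<7 -> acc=13007 shift=14 [end]
Varint 2: bytes[3:5] = CF 65 -> value 13007 (2 byte(s))
  byte[5]=0xCE cont=1 payload=0x4E=78: acc |= 78<<0 -> acc=78 shift=7
  byte[6]=0xAC cont=1 payload=0x2C=44: acc |= 44<<7 -> acc=5710 shift=14
  byte[7]=0x44 cont=0 payload=0x44=68: acc |= 68<<14 -> acc=1119822 shift=21 [end]
Varint 3: bytes[5:8] = CE AC 44 -> value 1119822 (3 byte(s))
  byte[8]=0xF4 cont=1 payload=0x74=116: acc |= 116<<0 -> acc=116 shift=7
  byte[9]=0xA9 cont=1 payload=0x29=41: acc |= 41<<7 -> acc=5364 shift=14
  byte[10]=0xD6 cont=1 payload=0x56=86: acc |= 86<<14 -> acc=1414388 shift=21
  byte[11]=0x42 cont=0 payload=0x42=66: acc |= 66<<21 -> acc=139826420 shift=28 [end]
Varint 4: bytes[8:12] = F4 A9 D6 42 -> value 139826420 (4 byte(s))
  byte[12]=0xB2 cont=1 payload=0x32=50: acc |= 50<<0 -> acc=50 shift=7
  byte[13]=0xEA cont=1 payload=0x6A=106: acc |= 106<<7 -> acc=13618 shift=14
  byte[14]=0xB6 cont=1 payload=0x36=54: acc |= 54<<14 -> acc=898354 shift=21
  byte[15]=0x1D cont=0 payload=0x1D=29: acc |= 29<<21 -> acc=61715762 shift=28 [end]
Varint 5: bytes[12:16] = B2 EA B6 1D -> value 61715762 (4 byte(s))
  byte[16]=0xE1 cont=1 payload=0x61=97: acc |= 97<<0 -> acc=97 shift=7
  byte[17]=0xBD cont=1 payload=0x3D=61: acc |= 61<<7 -> acc=7905 shift=14
  byte[18]=0xE5 cont=1 payload=0x65=101: acc |= 101<<14 -> acc=1662689 shift=21
  byte[19]=0x1D cont=0 payload=0x1D=29: acc |= 29<<21 -> acc=62480097 shift=28 [end]
Varint 6: bytes[16:20] = E1 BD E5 1D -> value 62480097 (4 byte(s))
  byte[20]=0x90 cont=1 payload=0x10=16: acc |= 16<<0 -> acc=16 shift=7
  byte[21]=0x09 cont=0 payload=0x09=9: acc |= 9<<7 -> acc=1168 shift=14 [end]
Varint 7: bytes[20:22] = 90 09 -> value 1168 (2 byte(s))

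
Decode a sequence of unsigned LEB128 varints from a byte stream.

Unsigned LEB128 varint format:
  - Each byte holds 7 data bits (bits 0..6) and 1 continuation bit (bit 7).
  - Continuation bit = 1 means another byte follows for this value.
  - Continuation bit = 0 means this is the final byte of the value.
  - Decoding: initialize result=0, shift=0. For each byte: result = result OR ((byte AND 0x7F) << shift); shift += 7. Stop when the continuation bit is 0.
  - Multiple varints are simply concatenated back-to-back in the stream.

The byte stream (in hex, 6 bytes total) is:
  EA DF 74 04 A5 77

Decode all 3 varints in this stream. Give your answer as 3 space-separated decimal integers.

Answer: 1912810 4 15269

Derivation:
  byte[0]=0xEA cont=1 payload=0x6A=106: acc |= 106<<0 -> acc=106 shift=7
  byte[1]=0xDF cont=1 payload=0x5F=95: acc |= 95<<7 -> acc=12266 shift=14
  byte[2]=0x74 cont=0 payload=0x74=116: acc |= 116<<14 -> acc=1912810 shift=21 [end]
Varint 1: bytes[0:3] = EA DF 74 -> value 1912810 (3 byte(s))
  byte[3]=0x04 cont=0 payload=0x04=4: acc |= 4<<0 -> acc=4 shift=7 [end]
Varint 2: bytes[3:4] = 04 -> value 4 (1 byte(s))
  byte[4]=0xA5 cont=1 payload=0x25=37: acc |= 37<<0 -> acc=37 shift=7
  byte[5]=0x77 cont=0 payload=0x77=119: acc |= 119<<7 -> acc=15269 shift=14 [end]
Varint 3: bytes[4:6] = A5 77 -> value 15269 (2 byte(s))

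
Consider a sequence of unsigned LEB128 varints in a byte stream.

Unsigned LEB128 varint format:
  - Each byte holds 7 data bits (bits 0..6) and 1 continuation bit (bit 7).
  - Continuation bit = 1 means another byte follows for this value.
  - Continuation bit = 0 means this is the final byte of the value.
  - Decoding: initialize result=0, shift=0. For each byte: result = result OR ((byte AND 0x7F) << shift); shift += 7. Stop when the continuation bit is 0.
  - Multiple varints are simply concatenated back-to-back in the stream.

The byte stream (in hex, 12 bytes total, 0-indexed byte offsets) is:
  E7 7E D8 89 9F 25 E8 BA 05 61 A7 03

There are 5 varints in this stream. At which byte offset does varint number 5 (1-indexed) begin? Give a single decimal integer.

  byte[0]=0xE7 cont=1 payload=0x67=103: acc |= 103<<0 -> acc=103 shift=7
  byte[1]=0x7E cont=0 payload=0x7E=126: acc |= 126<<7 -> acc=16231 shift=14 [end]
Varint 1: bytes[0:2] = E7 7E -> value 16231 (2 byte(s))
  byte[2]=0xD8 cont=1 payload=0x58=88: acc |= 88<<0 -> acc=88 shift=7
  byte[3]=0x89 cont=1 payload=0x09=9: acc |= 9<<7 -> acc=1240 shift=14
  byte[4]=0x9F cont=1 payload=0x1F=31: acc |= 31<<14 -> acc=509144 shift=21
  byte[5]=0x25 cont=0 payload=0x25=37: acc |= 37<<21 -> acc=78103768 shift=28 [end]
Varint 2: bytes[2:6] = D8 89 9F 25 -> value 78103768 (4 byte(s))
  byte[6]=0xE8 cont=1 payload=0x68=104: acc |= 104<<0 -> acc=104 shift=7
  byte[7]=0xBA cont=1 payload=0x3A=58: acc |= 58<<7 -> acc=7528 shift=14
  byte[8]=0x05 cont=0 payload=0x05=5: acc |= 5<<14 -> acc=89448 shift=21 [end]
Varint 3: bytes[6:9] = E8 BA 05 -> value 89448 (3 byte(s))
  byte[9]=0x61 cont=0 payload=0x61=97: acc |= 97<<0 -> acc=97 shift=7 [end]
Varint 4: bytes[9:10] = 61 -> value 97 (1 byte(s))
  byte[10]=0xA7 cont=1 payload=0x27=39: acc |= 39<<0 -> acc=39 shift=7
  byte[11]=0x03 cont=0 payload=0x03=3: acc |= 3<<7 -> acc=423 shift=14 [end]
Varint 5: bytes[10:12] = A7 03 -> value 423 (2 byte(s))

Answer: 10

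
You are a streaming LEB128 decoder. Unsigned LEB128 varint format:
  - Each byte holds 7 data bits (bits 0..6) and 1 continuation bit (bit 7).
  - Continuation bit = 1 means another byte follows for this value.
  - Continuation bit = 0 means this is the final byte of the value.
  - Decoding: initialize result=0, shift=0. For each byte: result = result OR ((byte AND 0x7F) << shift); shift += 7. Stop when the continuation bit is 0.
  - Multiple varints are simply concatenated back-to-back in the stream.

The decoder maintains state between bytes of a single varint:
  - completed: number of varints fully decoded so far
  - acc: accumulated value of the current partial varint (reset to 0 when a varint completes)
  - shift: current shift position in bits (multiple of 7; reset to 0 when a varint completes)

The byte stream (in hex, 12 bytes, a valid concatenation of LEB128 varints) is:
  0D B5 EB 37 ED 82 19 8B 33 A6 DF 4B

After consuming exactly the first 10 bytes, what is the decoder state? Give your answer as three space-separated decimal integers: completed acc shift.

byte[0]=0x0D cont=0 payload=0x0D: varint #1 complete (value=13); reset -> completed=1 acc=0 shift=0
byte[1]=0xB5 cont=1 payload=0x35: acc |= 53<<0 -> completed=1 acc=53 shift=7
byte[2]=0xEB cont=1 payload=0x6B: acc |= 107<<7 -> completed=1 acc=13749 shift=14
byte[3]=0x37 cont=0 payload=0x37: varint #2 complete (value=914869); reset -> completed=2 acc=0 shift=0
byte[4]=0xED cont=1 payload=0x6D: acc |= 109<<0 -> completed=2 acc=109 shift=7
byte[5]=0x82 cont=1 payload=0x02: acc |= 2<<7 -> completed=2 acc=365 shift=14
byte[6]=0x19 cont=0 payload=0x19: varint #3 complete (value=409965); reset -> completed=3 acc=0 shift=0
byte[7]=0x8B cont=1 payload=0x0B: acc |= 11<<0 -> completed=3 acc=11 shift=7
byte[8]=0x33 cont=0 payload=0x33: varint #4 complete (value=6539); reset -> completed=4 acc=0 shift=0
byte[9]=0xA6 cont=1 payload=0x26: acc |= 38<<0 -> completed=4 acc=38 shift=7

Answer: 4 38 7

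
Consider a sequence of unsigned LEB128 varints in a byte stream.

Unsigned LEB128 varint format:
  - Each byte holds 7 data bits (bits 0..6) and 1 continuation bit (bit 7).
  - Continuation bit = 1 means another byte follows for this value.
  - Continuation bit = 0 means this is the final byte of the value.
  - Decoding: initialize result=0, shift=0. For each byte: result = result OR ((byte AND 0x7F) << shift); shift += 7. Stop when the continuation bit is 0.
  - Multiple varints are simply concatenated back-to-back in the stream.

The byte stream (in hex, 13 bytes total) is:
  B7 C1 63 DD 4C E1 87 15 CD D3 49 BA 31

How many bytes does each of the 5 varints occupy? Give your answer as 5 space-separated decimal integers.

  byte[0]=0xB7 cont=1 payload=0x37=55: acc |= 55<<0 -> acc=55 shift=7
  byte[1]=0xC1 cont=1 payload=0x41=65: acc |= 65<<7 -> acc=8375 shift=14
  byte[2]=0x63 cont=0 payload=0x63=99: acc |= 99<<14 -> acc=1630391 shift=21 [end]
Varint 1: bytes[0:3] = B7 C1 63 -> value 1630391 (3 byte(s))
  byte[3]=0xDD cont=1 payload=0x5D=93: acc |= 93<<0 -> acc=93 shift=7
  byte[4]=0x4C cont=0 payload=0x4C=76: acc |= 76<<7 -> acc=9821 shift=14 [end]
Varint 2: bytes[3:5] = DD 4C -> value 9821 (2 byte(s))
  byte[5]=0xE1 cont=1 payload=0x61=97: acc |= 97<<0 -> acc=97 shift=7
  byte[6]=0x87 cont=1 payload=0x07=7: acc |= 7<<7 -> acc=993 shift=14
  byte[7]=0x15 cont=0 payload=0x15=21: acc |= 21<<14 -> acc=345057 shift=21 [end]
Varint 3: bytes[5:8] = E1 87 15 -> value 345057 (3 byte(s))
  byte[8]=0xCD cont=1 payload=0x4D=77: acc |= 77<<0 -> acc=77 shift=7
  byte[9]=0xD3 cont=1 payload=0x53=83: acc |= 83<<7 -> acc=10701 shift=14
  byte[10]=0x49 cont=0 payload=0x49=73: acc |= 73<<14 -> acc=1206733 shift=21 [end]
Varint 4: bytes[8:11] = CD D3 49 -> value 1206733 (3 byte(s))
  byte[11]=0xBA cont=1 payload=0x3A=58: acc |= 58<<0 -> acc=58 shift=7
  byte[12]=0x31 cont=0 payload=0x31=49: acc |= 49<<7 -> acc=6330 shift=14 [end]
Varint 5: bytes[11:13] = BA 31 -> value 6330 (2 byte(s))

Answer: 3 2 3 3 2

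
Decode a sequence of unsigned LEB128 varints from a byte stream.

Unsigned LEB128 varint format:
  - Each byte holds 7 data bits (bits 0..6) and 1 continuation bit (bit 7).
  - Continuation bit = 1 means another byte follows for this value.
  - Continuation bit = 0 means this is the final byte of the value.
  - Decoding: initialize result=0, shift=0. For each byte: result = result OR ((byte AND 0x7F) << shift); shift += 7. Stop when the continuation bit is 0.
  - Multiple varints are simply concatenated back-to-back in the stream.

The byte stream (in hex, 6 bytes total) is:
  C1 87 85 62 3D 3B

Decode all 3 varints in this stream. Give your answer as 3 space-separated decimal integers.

  byte[0]=0xC1 cont=1 payload=0x41=65: acc |= 65<<0 -> acc=65 shift=7
  byte[1]=0x87 cont=1 payload=0x07=7: acc |= 7<<7 -> acc=961 shift=14
  byte[2]=0x85 cont=1 payload=0x05=5: acc |= 5<<14 -> acc=82881 shift=21
  byte[3]=0x62 cont=0 payload=0x62=98: acc |= 98<<21 -> acc=205603777 shift=28 [end]
Varint 1: bytes[0:4] = C1 87 85 62 -> value 205603777 (4 byte(s))
  byte[4]=0x3D cont=0 payload=0x3D=61: acc |= 61<<0 -> acc=61 shift=7 [end]
Varint 2: bytes[4:5] = 3D -> value 61 (1 byte(s))
  byte[5]=0x3B cont=0 payload=0x3B=59: acc |= 59<<0 -> acc=59 shift=7 [end]
Varint 3: bytes[5:6] = 3B -> value 59 (1 byte(s))

Answer: 205603777 61 59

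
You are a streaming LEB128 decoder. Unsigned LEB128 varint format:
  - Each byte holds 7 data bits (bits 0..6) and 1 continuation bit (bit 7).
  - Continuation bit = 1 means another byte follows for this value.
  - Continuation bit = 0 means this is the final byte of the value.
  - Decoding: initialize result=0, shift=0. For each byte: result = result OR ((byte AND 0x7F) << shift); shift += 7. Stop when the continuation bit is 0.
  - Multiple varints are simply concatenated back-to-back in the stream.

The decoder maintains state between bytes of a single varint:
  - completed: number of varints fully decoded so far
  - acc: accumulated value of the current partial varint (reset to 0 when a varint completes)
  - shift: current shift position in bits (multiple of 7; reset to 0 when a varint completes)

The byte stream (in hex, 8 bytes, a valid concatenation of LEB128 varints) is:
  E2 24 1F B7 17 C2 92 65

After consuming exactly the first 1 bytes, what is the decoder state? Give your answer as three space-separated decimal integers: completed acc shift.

byte[0]=0xE2 cont=1 payload=0x62: acc |= 98<<0 -> completed=0 acc=98 shift=7

Answer: 0 98 7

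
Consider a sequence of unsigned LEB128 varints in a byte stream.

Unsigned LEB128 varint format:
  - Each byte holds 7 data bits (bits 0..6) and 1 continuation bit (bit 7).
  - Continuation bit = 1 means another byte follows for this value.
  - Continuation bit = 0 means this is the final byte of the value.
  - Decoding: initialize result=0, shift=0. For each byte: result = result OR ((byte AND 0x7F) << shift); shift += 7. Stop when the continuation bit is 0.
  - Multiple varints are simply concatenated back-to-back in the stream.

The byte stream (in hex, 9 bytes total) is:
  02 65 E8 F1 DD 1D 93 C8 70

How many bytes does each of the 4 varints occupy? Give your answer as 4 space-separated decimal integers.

  byte[0]=0x02 cont=0 payload=0x02=2: acc |= 2<<0 -> acc=2 shift=7 [end]
Varint 1: bytes[0:1] = 02 -> value 2 (1 byte(s))
  byte[1]=0x65 cont=0 payload=0x65=101: acc |= 101<<0 -> acc=101 shift=7 [end]
Varint 2: bytes[1:2] = 65 -> value 101 (1 byte(s))
  byte[2]=0xE8 cont=1 payload=0x68=104: acc |= 104<<0 -> acc=104 shift=7
  byte[3]=0xF1 cont=1 payload=0x71=113: acc |= 113<<7 -> acc=14568 shift=14
  byte[4]=0xDD cont=1 payload=0x5D=93: acc |= 93<<14 -> acc=1538280 shift=21
  byte[5]=0x1D cont=0 payload=0x1D=29: acc |= 29<<21 -> acc=62355688 shift=28 [end]
Varint 3: bytes[2:6] = E8 F1 DD 1D -> value 62355688 (4 byte(s))
  byte[6]=0x93 cont=1 payload=0x13=19: acc |= 19<<0 -> acc=19 shift=7
  byte[7]=0xC8 cont=1 payload=0x48=72: acc |= 72<<7 -> acc=9235 shift=14
  byte[8]=0x70 cont=0 payload=0x70=112: acc |= 112<<14 -> acc=1844243 shift=21 [end]
Varint 4: bytes[6:9] = 93 C8 70 -> value 1844243 (3 byte(s))

Answer: 1 1 4 3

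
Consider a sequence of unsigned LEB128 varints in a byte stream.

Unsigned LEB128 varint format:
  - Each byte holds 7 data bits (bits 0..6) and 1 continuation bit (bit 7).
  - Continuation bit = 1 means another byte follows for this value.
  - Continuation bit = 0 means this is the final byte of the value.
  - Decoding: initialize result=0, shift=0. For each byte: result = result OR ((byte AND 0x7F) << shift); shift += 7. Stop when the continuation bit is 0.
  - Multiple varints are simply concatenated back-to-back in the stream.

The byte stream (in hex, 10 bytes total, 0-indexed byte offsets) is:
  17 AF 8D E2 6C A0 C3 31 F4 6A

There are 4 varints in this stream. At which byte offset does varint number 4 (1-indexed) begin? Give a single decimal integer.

  byte[0]=0x17 cont=0 payload=0x17=23: acc |= 23<<0 -> acc=23 shift=7 [end]
Varint 1: bytes[0:1] = 17 -> value 23 (1 byte(s))
  byte[1]=0xAF cont=1 payload=0x2F=47: acc |= 47<<0 -> acc=47 shift=7
  byte[2]=0x8D cont=1 payload=0x0D=13: acc |= 13<<7 -> acc=1711 shift=14
  byte[3]=0xE2 cont=1 payload=0x62=98: acc |= 98<<14 -> acc=1607343 shift=21
  byte[4]=0x6C cont=0 payload=0x6C=108: acc |= 108<<21 -> acc=228099759 shift=28 [end]
Varint 2: bytes[1:5] = AF 8D E2 6C -> value 228099759 (4 byte(s))
  byte[5]=0xA0 cont=1 payload=0x20=32: acc |= 32<<0 -> acc=32 shift=7
  byte[6]=0xC3 cont=1 payload=0x43=67: acc |= 67<<7 -> acc=8608 shift=14
  byte[7]=0x31 cont=0 payload=0x31=49: acc |= 49<<14 -> acc=811424 shift=21 [end]
Varint 3: bytes[5:8] = A0 C3 31 -> value 811424 (3 byte(s))
  byte[8]=0xF4 cont=1 payload=0x74=116: acc |= 116<<0 -> acc=116 shift=7
  byte[9]=0x6A cont=0 payload=0x6A=106: acc |= 106<<7 -> acc=13684 shift=14 [end]
Varint 4: bytes[8:10] = F4 6A -> value 13684 (2 byte(s))

Answer: 8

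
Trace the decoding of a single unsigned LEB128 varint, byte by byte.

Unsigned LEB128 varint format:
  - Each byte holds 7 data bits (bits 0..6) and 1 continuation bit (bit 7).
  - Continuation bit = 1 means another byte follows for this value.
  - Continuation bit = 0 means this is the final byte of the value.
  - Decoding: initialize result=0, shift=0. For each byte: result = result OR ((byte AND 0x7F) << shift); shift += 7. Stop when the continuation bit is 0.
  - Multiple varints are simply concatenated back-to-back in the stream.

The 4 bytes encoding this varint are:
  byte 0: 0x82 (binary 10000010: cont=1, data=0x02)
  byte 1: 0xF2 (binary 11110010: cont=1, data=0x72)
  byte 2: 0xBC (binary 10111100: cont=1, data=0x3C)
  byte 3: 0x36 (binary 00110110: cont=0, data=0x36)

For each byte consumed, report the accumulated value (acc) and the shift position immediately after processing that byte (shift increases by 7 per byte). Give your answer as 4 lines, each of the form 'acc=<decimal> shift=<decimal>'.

byte 0=0x82: payload=0x02=2, contrib = 2<<0 = 2; acc -> 2, shift -> 7
byte 1=0xF2: payload=0x72=114, contrib = 114<<7 = 14592; acc -> 14594, shift -> 14
byte 2=0xBC: payload=0x3C=60, contrib = 60<<14 = 983040; acc -> 997634, shift -> 21
byte 3=0x36: payload=0x36=54, contrib = 54<<21 = 113246208; acc -> 114243842, shift -> 28

Answer: acc=2 shift=7
acc=14594 shift=14
acc=997634 shift=21
acc=114243842 shift=28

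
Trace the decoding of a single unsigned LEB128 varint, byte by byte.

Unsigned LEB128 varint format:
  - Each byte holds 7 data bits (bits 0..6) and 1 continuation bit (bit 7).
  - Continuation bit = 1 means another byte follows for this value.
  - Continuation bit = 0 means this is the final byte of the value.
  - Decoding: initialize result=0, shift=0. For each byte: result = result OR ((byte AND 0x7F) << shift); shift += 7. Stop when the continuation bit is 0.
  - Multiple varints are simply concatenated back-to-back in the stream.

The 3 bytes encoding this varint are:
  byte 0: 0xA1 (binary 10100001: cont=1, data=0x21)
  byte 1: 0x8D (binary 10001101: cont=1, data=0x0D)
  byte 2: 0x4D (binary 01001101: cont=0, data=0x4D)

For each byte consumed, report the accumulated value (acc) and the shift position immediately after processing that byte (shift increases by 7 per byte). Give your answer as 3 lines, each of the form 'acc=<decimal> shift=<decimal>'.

byte 0=0xA1: payload=0x21=33, contrib = 33<<0 = 33; acc -> 33, shift -> 7
byte 1=0x8D: payload=0x0D=13, contrib = 13<<7 = 1664; acc -> 1697, shift -> 14
byte 2=0x4D: payload=0x4D=77, contrib = 77<<14 = 1261568; acc -> 1263265, shift -> 21

Answer: acc=33 shift=7
acc=1697 shift=14
acc=1263265 shift=21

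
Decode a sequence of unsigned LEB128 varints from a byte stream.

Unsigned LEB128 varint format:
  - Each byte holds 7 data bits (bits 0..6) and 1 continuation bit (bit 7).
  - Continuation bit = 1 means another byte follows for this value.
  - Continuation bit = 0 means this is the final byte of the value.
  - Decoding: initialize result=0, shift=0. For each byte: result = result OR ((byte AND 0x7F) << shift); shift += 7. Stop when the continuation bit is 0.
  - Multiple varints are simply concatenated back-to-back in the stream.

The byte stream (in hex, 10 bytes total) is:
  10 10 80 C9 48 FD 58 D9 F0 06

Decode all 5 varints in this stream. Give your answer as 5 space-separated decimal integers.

  byte[0]=0x10 cont=0 payload=0x10=16: acc |= 16<<0 -> acc=16 shift=7 [end]
Varint 1: bytes[0:1] = 10 -> value 16 (1 byte(s))
  byte[1]=0x10 cont=0 payload=0x10=16: acc |= 16<<0 -> acc=16 shift=7 [end]
Varint 2: bytes[1:2] = 10 -> value 16 (1 byte(s))
  byte[2]=0x80 cont=1 payload=0x00=0: acc |= 0<<0 -> acc=0 shift=7
  byte[3]=0xC9 cont=1 payload=0x49=73: acc |= 73<<7 -> acc=9344 shift=14
  byte[4]=0x48 cont=0 payload=0x48=72: acc |= 72<<14 -> acc=1188992 shift=21 [end]
Varint 3: bytes[2:5] = 80 C9 48 -> value 1188992 (3 byte(s))
  byte[5]=0xFD cont=1 payload=0x7D=125: acc |= 125<<0 -> acc=125 shift=7
  byte[6]=0x58 cont=0 payload=0x58=88: acc |= 88<<7 -> acc=11389 shift=14 [end]
Varint 4: bytes[5:7] = FD 58 -> value 11389 (2 byte(s))
  byte[7]=0xD9 cont=1 payload=0x59=89: acc |= 89<<0 -> acc=89 shift=7
  byte[8]=0xF0 cont=1 payload=0x70=112: acc |= 112<<7 -> acc=14425 shift=14
  byte[9]=0x06 cont=0 payload=0x06=6: acc |= 6<<14 -> acc=112729 shift=21 [end]
Varint 5: bytes[7:10] = D9 F0 06 -> value 112729 (3 byte(s))

Answer: 16 16 1188992 11389 112729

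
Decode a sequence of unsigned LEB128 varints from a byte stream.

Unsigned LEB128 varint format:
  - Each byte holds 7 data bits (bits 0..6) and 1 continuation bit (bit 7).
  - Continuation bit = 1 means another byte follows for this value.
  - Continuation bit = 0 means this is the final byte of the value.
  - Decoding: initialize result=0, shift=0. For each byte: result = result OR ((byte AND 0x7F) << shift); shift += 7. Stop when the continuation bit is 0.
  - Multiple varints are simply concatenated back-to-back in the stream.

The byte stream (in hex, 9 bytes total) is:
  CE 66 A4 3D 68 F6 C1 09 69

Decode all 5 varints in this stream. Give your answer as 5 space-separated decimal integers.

Answer: 13134 7844 104 155894 105

Derivation:
  byte[0]=0xCE cont=1 payload=0x4E=78: acc |= 78<<0 -> acc=78 shift=7
  byte[1]=0x66 cont=0 payload=0x66=102: acc |= 102<<7 -> acc=13134 shift=14 [end]
Varint 1: bytes[0:2] = CE 66 -> value 13134 (2 byte(s))
  byte[2]=0xA4 cont=1 payload=0x24=36: acc |= 36<<0 -> acc=36 shift=7
  byte[3]=0x3D cont=0 payload=0x3D=61: acc |= 61<<7 -> acc=7844 shift=14 [end]
Varint 2: bytes[2:4] = A4 3D -> value 7844 (2 byte(s))
  byte[4]=0x68 cont=0 payload=0x68=104: acc |= 104<<0 -> acc=104 shift=7 [end]
Varint 3: bytes[4:5] = 68 -> value 104 (1 byte(s))
  byte[5]=0xF6 cont=1 payload=0x76=118: acc |= 118<<0 -> acc=118 shift=7
  byte[6]=0xC1 cont=1 payload=0x41=65: acc |= 65<<7 -> acc=8438 shift=14
  byte[7]=0x09 cont=0 payload=0x09=9: acc |= 9<<14 -> acc=155894 shift=21 [end]
Varint 4: bytes[5:8] = F6 C1 09 -> value 155894 (3 byte(s))
  byte[8]=0x69 cont=0 payload=0x69=105: acc |= 105<<0 -> acc=105 shift=7 [end]
Varint 5: bytes[8:9] = 69 -> value 105 (1 byte(s))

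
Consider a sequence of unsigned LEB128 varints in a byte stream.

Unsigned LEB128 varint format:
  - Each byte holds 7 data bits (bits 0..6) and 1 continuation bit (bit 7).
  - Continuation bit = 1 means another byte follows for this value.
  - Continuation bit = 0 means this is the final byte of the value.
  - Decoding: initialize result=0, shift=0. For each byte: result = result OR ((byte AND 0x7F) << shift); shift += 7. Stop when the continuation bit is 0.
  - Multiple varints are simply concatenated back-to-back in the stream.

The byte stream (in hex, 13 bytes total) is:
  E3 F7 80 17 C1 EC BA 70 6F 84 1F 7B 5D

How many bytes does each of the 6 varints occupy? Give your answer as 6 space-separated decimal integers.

  byte[0]=0xE3 cont=1 payload=0x63=99: acc |= 99<<0 -> acc=99 shift=7
  byte[1]=0xF7 cont=1 payload=0x77=119: acc |= 119<<7 -> acc=15331 shift=14
  byte[2]=0x80 cont=1 payload=0x00=0: acc |= 0<<14 -> acc=15331 shift=21
  byte[3]=0x17 cont=0 payload=0x17=23: acc |= 23<<21 -> acc=48249827 shift=28 [end]
Varint 1: bytes[0:4] = E3 F7 80 17 -> value 48249827 (4 byte(s))
  byte[4]=0xC1 cont=1 payload=0x41=65: acc |= 65<<0 -> acc=65 shift=7
  byte[5]=0xEC cont=1 payload=0x6C=108: acc |= 108<<7 -> acc=13889 shift=14
  byte[6]=0xBA cont=1 payload=0x3A=58: acc |= 58<<14 -> acc=964161 shift=21
  byte[7]=0x70 cont=0 payload=0x70=112: acc |= 112<<21 -> acc=235845185 shift=28 [end]
Varint 2: bytes[4:8] = C1 EC BA 70 -> value 235845185 (4 byte(s))
  byte[8]=0x6F cont=0 payload=0x6F=111: acc |= 111<<0 -> acc=111 shift=7 [end]
Varint 3: bytes[8:9] = 6F -> value 111 (1 byte(s))
  byte[9]=0x84 cont=1 payload=0x04=4: acc |= 4<<0 -> acc=4 shift=7
  byte[10]=0x1F cont=0 payload=0x1F=31: acc |= 31<<7 -> acc=3972 shift=14 [end]
Varint 4: bytes[9:11] = 84 1F -> value 3972 (2 byte(s))
  byte[11]=0x7B cont=0 payload=0x7B=123: acc |= 123<<0 -> acc=123 shift=7 [end]
Varint 5: bytes[11:12] = 7B -> value 123 (1 byte(s))
  byte[12]=0x5D cont=0 payload=0x5D=93: acc |= 93<<0 -> acc=93 shift=7 [end]
Varint 6: bytes[12:13] = 5D -> value 93 (1 byte(s))

Answer: 4 4 1 2 1 1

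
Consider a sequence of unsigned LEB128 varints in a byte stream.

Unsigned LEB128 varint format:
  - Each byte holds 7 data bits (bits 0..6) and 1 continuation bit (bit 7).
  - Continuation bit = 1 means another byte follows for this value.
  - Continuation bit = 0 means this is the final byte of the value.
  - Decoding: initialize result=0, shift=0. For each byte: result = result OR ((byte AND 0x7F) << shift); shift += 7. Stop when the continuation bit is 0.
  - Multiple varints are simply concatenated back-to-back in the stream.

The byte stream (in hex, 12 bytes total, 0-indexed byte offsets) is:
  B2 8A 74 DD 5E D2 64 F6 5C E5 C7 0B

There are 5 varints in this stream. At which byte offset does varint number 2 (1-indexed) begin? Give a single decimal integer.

  byte[0]=0xB2 cont=1 payload=0x32=50: acc |= 50<<0 -> acc=50 shift=7
  byte[1]=0x8A cont=1 payload=0x0A=10: acc |= 10<<7 -> acc=1330 shift=14
  byte[2]=0x74 cont=0 payload=0x74=116: acc |= 116<<14 -> acc=1901874 shift=21 [end]
Varint 1: bytes[0:3] = B2 8A 74 -> value 1901874 (3 byte(s))
  byte[3]=0xDD cont=1 payload=0x5D=93: acc |= 93<<0 -> acc=93 shift=7
  byte[4]=0x5E cont=0 payload=0x5E=94: acc |= 94<<7 -> acc=12125 shift=14 [end]
Varint 2: bytes[3:5] = DD 5E -> value 12125 (2 byte(s))
  byte[5]=0xD2 cont=1 payload=0x52=82: acc |= 82<<0 -> acc=82 shift=7
  byte[6]=0x64 cont=0 payload=0x64=100: acc |= 100<<7 -> acc=12882 shift=14 [end]
Varint 3: bytes[5:7] = D2 64 -> value 12882 (2 byte(s))
  byte[7]=0xF6 cont=1 payload=0x76=118: acc |= 118<<0 -> acc=118 shift=7
  byte[8]=0x5C cont=0 payload=0x5C=92: acc |= 92<<7 -> acc=11894 shift=14 [end]
Varint 4: bytes[7:9] = F6 5C -> value 11894 (2 byte(s))
  byte[9]=0xE5 cont=1 payload=0x65=101: acc |= 101<<0 -> acc=101 shift=7
  byte[10]=0xC7 cont=1 payload=0x47=71: acc |= 71<<7 -> acc=9189 shift=14
  byte[11]=0x0B cont=0 payload=0x0B=11: acc |= 11<<14 -> acc=189413 shift=21 [end]
Varint 5: bytes[9:12] = E5 C7 0B -> value 189413 (3 byte(s))

Answer: 3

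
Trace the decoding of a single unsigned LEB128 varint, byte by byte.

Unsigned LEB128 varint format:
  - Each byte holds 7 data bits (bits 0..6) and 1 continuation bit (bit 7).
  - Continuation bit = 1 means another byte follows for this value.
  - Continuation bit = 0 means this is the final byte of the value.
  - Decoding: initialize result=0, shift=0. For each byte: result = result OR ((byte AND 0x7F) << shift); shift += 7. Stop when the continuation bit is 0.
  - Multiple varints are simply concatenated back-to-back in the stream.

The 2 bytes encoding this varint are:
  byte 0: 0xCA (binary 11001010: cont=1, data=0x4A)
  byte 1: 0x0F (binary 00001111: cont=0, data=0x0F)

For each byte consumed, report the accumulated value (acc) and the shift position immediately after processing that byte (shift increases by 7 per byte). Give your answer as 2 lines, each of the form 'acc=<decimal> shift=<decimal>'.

Answer: acc=74 shift=7
acc=1994 shift=14

Derivation:
byte 0=0xCA: payload=0x4A=74, contrib = 74<<0 = 74; acc -> 74, shift -> 7
byte 1=0x0F: payload=0x0F=15, contrib = 15<<7 = 1920; acc -> 1994, shift -> 14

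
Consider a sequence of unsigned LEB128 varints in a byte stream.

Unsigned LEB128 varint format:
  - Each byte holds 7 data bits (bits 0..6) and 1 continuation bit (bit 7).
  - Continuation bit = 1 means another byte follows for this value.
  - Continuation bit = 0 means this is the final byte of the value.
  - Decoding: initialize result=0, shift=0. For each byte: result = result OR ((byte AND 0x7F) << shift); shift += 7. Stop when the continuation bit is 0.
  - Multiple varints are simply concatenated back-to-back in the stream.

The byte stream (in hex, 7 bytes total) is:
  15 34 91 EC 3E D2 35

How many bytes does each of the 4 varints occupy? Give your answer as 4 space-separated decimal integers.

Answer: 1 1 3 2

Derivation:
  byte[0]=0x15 cont=0 payload=0x15=21: acc |= 21<<0 -> acc=21 shift=7 [end]
Varint 1: bytes[0:1] = 15 -> value 21 (1 byte(s))
  byte[1]=0x34 cont=0 payload=0x34=52: acc |= 52<<0 -> acc=52 shift=7 [end]
Varint 2: bytes[1:2] = 34 -> value 52 (1 byte(s))
  byte[2]=0x91 cont=1 payload=0x11=17: acc |= 17<<0 -> acc=17 shift=7
  byte[3]=0xEC cont=1 payload=0x6C=108: acc |= 108<<7 -> acc=13841 shift=14
  byte[4]=0x3E cont=0 payload=0x3E=62: acc |= 62<<14 -> acc=1029649 shift=21 [end]
Varint 3: bytes[2:5] = 91 EC 3E -> value 1029649 (3 byte(s))
  byte[5]=0xD2 cont=1 payload=0x52=82: acc |= 82<<0 -> acc=82 shift=7
  byte[6]=0x35 cont=0 payload=0x35=53: acc |= 53<<7 -> acc=6866 shift=14 [end]
Varint 4: bytes[5:7] = D2 35 -> value 6866 (2 byte(s))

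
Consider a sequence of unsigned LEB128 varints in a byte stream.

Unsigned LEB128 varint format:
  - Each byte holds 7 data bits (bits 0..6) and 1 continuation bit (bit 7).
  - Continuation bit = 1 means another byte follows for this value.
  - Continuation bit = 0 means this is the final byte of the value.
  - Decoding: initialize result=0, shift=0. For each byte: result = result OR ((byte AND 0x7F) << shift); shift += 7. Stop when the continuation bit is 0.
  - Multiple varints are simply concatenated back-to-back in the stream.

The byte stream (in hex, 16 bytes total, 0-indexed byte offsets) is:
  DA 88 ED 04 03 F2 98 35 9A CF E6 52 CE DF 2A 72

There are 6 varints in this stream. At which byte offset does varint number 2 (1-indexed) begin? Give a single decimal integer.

  byte[0]=0xDA cont=1 payload=0x5A=90: acc |= 90<<0 -> acc=90 shift=7
  byte[1]=0x88 cont=1 payload=0x08=8: acc |= 8<<7 -> acc=1114 shift=14
  byte[2]=0xED cont=1 payload=0x6D=109: acc |= 109<<14 -> acc=1786970 shift=21
  byte[3]=0x04 cont=0 payload=0x04=4: acc |= 4<<21 -> acc=10175578 shift=28 [end]
Varint 1: bytes[0:4] = DA 88 ED 04 -> value 10175578 (4 byte(s))
  byte[4]=0x03 cont=0 payload=0x03=3: acc |= 3<<0 -> acc=3 shift=7 [end]
Varint 2: bytes[4:5] = 03 -> value 3 (1 byte(s))
  byte[5]=0xF2 cont=1 payload=0x72=114: acc |= 114<<0 -> acc=114 shift=7
  byte[6]=0x98 cont=1 payload=0x18=24: acc |= 24<<7 -> acc=3186 shift=14
  byte[7]=0x35 cont=0 payload=0x35=53: acc |= 53<<14 -> acc=871538 shift=21 [end]
Varint 3: bytes[5:8] = F2 98 35 -> value 871538 (3 byte(s))
  byte[8]=0x9A cont=1 payload=0x1A=26: acc |= 26<<0 -> acc=26 shift=7
  byte[9]=0xCF cont=1 payload=0x4F=79: acc |= 79<<7 -> acc=10138 shift=14
  byte[10]=0xE6 cont=1 payload=0x66=102: acc |= 102<<14 -> acc=1681306 shift=21
  byte[11]=0x52 cont=0 payload=0x52=82: acc |= 82<<21 -> acc=173647770 shift=28 [end]
Varint 4: bytes[8:12] = 9A CF E6 52 -> value 173647770 (4 byte(s))
  byte[12]=0xCE cont=1 payload=0x4E=78: acc |= 78<<0 -> acc=78 shift=7
  byte[13]=0xDF cont=1 payload=0x5F=95: acc |= 95<<7 -> acc=12238 shift=14
  byte[14]=0x2A cont=0 payload=0x2A=42: acc |= 42<<14 -> acc=700366 shift=21 [end]
Varint 5: bytes[12:15] = CE DF 2A -> value 700366 (3 byte(s))
  byte[15]=0x72 cont=0 payload=0x72=114: acc |= 114<<0 -> acc=114 shift=7 [end]
Varint 6: bytes[15:16] = 72 -> value 114 (1 byte(s))

Answer: 4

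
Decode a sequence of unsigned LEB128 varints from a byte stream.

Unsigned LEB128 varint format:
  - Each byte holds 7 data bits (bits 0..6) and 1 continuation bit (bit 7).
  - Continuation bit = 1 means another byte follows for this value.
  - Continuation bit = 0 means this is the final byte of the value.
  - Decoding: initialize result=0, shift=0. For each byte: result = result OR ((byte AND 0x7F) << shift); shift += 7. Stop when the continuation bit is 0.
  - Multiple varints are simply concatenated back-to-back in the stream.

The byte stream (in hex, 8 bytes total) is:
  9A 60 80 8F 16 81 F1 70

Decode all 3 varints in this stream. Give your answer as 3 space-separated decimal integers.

  byte[0]=0x9A cont=1 payload=0x1A=26: acc |= 26<<0 -> acc=26 shift=7
  byte[1]=0x60 cont=0 payload=0x60=96: acc |= 96<<7 -> acc=12314 shift=14 [end]
Varint 1: bytes[0:2] = 9A 60 -> value 12314 (2 byte(s))
  byte[2]=0x80 cont=1 payload=0x00=0: acc |= 0<<0 -> acc=0 shift=7
  byte[3]=0x8F cont=1 payload=0x0F=15: acc |= 15<<7 -> acc=1920 shift=14
  byte[4]=0x16 cont=0 payload=0x16=22: acc |= 22<<14 -> acc=362368 shift=21 [end]
Varint 2: bytes[2:5] = 80 8F 16 -> value 362368 (3 byte(s))
  byte[5]=0x81 cont=1 payload=0x01=1: acc |= 1<<0 -> acc=1 shift=7
  byte[6]=0xF1 cont=1 payload=0x71=113: acc |= 113<<7 -> acc=14465 shift=14
  byte[7]=0x70 cont=0 payload=0x70=112: acc |= 112<<14 -> acc=1849473 shift=21 [end]
Varint 3: bytes[5:8] = 81 F1 70 -> value 1849473 (3 byte(s))

Answer: 12314 362368 1849473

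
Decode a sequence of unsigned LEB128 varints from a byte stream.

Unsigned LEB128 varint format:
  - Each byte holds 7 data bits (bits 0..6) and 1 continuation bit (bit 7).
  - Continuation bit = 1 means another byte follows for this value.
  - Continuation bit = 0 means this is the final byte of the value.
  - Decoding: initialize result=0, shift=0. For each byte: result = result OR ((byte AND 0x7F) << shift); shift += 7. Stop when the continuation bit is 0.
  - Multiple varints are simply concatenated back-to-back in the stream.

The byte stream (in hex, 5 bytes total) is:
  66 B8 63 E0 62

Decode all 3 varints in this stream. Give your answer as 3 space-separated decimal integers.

Answer: 102 12728 12640

Derivation:
  byte[0]=0x66 cont=0 payload=0x66=102: acc |= 102<<0 -> acc=102 shift=7 [end]
Varint 1: bytes[0:1] = 66 -> value 102 (1 byte(s))
  byte[1]=0xB8 cont=1 payload=0x38=56: acc |= 56<<0 -> acc=56 shift=7
  byte[2]=0x63 cont=0 payload=0x63=99: acc |= 99<<7 -> acc=12728 shift=14 [end]
Varint 2: bytes[1:3] = B8 63 -> value 12728 (2 byte(s))
  byte[3]=0xE0 cont=1 payload=0x60=96: acc |= 96<<0 -> acc=96 shift=7
  byte[4]=0x62 cont=0 payload=0x62=98: acc |= 98<<7 -> acc=12640 shift=14 [end]
Varint 3: bytes[3:5] = E0 62 -> value 12640 (2 byte(s))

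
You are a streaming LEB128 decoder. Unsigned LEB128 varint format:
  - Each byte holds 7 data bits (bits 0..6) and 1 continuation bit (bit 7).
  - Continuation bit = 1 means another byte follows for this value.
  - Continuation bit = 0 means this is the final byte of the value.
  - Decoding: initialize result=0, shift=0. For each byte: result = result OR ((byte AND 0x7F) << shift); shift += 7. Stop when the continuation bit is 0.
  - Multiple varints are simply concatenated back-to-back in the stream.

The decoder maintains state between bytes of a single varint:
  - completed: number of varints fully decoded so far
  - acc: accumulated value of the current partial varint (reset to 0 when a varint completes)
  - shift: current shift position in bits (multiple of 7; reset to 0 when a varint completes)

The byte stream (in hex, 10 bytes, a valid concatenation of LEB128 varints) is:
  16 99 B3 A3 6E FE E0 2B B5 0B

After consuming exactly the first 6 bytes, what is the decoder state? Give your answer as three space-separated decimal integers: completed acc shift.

Answer: 2 126 7

Derivation:
byte[0]=0x16 cont=0 payload=0x16: varint #1 complete (value=22); reset -> completed=1 acc=0 shift=0
byte[1]=0x99 cont=1 payload=0x19: acc |= 25<<0 -> completed=1 acc=25 shift=7
byte[2]=0xB3 cont=1 payload=0x33: acc |= 51<<7 -> completed=1 acc=6553 shift=14
byte[3]=0xA3 cont=1 payload=0x23: acc |= 35<<14 -> completed=1 acc=579993 shift=21
byte[4]=0x6E cont=0 payload=0x6E: varint #2 complete (value=231266713); reset -> completed=2 acc=0 shift=0
byte[5]=0xFE cont=1 payload=0x7E: acc |= 126<<0 -> completed=2 acc=126 shift=7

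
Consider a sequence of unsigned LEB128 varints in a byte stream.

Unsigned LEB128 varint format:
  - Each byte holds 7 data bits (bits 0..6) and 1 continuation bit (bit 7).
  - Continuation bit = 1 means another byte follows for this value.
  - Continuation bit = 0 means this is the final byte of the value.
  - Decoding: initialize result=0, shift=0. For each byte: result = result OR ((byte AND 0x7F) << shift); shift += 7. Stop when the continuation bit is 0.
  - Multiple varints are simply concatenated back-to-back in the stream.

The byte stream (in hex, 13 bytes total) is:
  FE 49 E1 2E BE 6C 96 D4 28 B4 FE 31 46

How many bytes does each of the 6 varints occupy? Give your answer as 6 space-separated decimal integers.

  byte[0]=0xFE cont=1 payload=0x7E=126: acc |= 126<<0 -> acc=126 shift=7
  byte[1]=0x49 cont=0 payload=0x49=73: acc |= 73<<7 -> acc=9470 shift=14 [end]
Varint 1: bytes[0:2] = FE 49 -> value 9470 (2 byte(s))
  byte[2]=0xE1 cont=1 payload=0x61=97: acc |= 97<<0 -> acc=97 shift=7
  byte[3]=0x2E cont=0 payload=0x2E=46: acc |= 46<<7 -> acc=5985 shift=14 [end]
Varint 2: bytes[2:4] = E1 2E -> value 5985 (2 byte(s))
  byte[4]=0xBE cont=1 payload=0x3E=62: acc |= 62<<0 -> acc=62 shift=7
  byte[5]=0x6C cont=0 payload=0x6C=108: acc |= 108<<7 -> acc=13886 shift=14 [end]
Varint 3: bytes[4:6] = BE 6C -> value 13886 (2 byte(s))
  byte[6]=0x96 cont=1 payload=0x16=22: acc |= 22<<0 -> acc=22 shift=7
  byte[7]=0xD4 cont=1 payload=0x54=84: acc |= 84<<7 -> acc=10774 shift=14
  byte[8]=0x28 cont=0 payload=0x28=40: acc |= 40<<14 -> acc=666134 shift=21 [end]
Varint 4: bytes[6:9] = 96 D4 28 -> value 666134 (3 byte(s))
  byte[9]=0xB4 cont=1 payload=0x34=52: acc |= 52<<0 -> acc=52 shift=7
  byte[10]=0xFE cont=1 payload=0x7E=126: acc |= 126<<7 -> acc=16180 shift=14
  byte[11]=0x31 cont=0 payload=0x31=49: acc |= 49<<14 -> acc=818996 shift=21 [end]
Varint 5: bytes[9:12] = B4 FE 31 -> value 818996 (3 byte(s))
  byte[12]=0x46 cont=0 payload=0x46=70: acc |= 70<<0 -> acc=70 shift=7 [end]
Varint 6: bytes[12:13] = 46 -> value 70 (1 byte(s))

Answer: 2 2 2 3 3 1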